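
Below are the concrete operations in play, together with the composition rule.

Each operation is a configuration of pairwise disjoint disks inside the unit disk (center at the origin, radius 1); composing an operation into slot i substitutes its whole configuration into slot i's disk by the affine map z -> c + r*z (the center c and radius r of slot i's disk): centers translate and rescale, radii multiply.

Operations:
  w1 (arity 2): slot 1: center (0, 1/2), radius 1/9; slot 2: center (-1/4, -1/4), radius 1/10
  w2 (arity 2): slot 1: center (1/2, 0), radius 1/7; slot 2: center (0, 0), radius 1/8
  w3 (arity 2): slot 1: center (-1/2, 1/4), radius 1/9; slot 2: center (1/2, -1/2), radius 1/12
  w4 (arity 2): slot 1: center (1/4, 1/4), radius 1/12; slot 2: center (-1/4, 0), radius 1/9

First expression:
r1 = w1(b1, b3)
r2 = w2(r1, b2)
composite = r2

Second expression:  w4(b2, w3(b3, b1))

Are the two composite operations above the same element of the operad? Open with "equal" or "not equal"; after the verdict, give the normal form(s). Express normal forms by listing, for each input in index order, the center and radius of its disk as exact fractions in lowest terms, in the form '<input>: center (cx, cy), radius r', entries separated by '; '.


not equal: they reduce to b1: center (1/2, 1/14), radius 1/63; b2: center (0, 0), radius 1/8; b3: center (13/28, -1/28), radius 1/70 and b1: center (-7/36, -1/18), radius 1/108; b2: center (1/4, 1/4), radius 1/12; b3: center (-11/36, 1/36), radius 1/81

Normal form of the first expression: b1: center (1/2, 1/14), radius 1/63; b2: center (0, 0), radius 1/8; b3: center (13/28, -1/28), radius 1/70
Normal form of the second expression: b1: center (-7/36, -1/18), radius 1/108; b2: center (1/4, 1/4), radius 1/12; b3: center (-11/36, 1/36), radius 1/81
They disagree, so not equal.


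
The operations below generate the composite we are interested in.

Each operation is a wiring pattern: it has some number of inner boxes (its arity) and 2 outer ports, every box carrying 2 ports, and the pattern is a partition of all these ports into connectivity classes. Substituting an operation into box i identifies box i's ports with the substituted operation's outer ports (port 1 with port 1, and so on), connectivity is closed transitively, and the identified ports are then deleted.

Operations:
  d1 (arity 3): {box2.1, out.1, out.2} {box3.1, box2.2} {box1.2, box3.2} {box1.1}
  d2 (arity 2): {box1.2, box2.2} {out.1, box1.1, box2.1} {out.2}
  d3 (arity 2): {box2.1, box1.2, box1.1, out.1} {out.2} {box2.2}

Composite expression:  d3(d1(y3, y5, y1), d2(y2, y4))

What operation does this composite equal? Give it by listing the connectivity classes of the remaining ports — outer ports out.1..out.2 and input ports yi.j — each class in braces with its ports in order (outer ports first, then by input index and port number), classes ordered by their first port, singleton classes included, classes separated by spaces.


Connectivity passes through glued d3-boundaries; trace each wire chain.
through d1, on inputs (y3, y5, y1): {out.1, out.2, y5.1} {y1.1, y5.2} {y1.2, y3.2} {y3.1} (out.j = stage outer ports)
through d2, on inputs (y2, y4): {out.1, y2.1, y4.1} {out.2} {y2.2, y4.2} (out.j = stage outer ports)
through d3, on inputs (y3, y5, y1, y2, y4): {out.1, y2.1, y4.1, y5.1} {out.2} {y1.1, y5.2} {y1.2, y3.2} {y2.2, y4.2} {y3.1} (out.j = stage outer ports)

{out.1, y2.1, y4.1, y5.1} {out.2} {y1.1, y5.2} {y1.2, y3.2} {y2.2, y4.2} {y3.1}


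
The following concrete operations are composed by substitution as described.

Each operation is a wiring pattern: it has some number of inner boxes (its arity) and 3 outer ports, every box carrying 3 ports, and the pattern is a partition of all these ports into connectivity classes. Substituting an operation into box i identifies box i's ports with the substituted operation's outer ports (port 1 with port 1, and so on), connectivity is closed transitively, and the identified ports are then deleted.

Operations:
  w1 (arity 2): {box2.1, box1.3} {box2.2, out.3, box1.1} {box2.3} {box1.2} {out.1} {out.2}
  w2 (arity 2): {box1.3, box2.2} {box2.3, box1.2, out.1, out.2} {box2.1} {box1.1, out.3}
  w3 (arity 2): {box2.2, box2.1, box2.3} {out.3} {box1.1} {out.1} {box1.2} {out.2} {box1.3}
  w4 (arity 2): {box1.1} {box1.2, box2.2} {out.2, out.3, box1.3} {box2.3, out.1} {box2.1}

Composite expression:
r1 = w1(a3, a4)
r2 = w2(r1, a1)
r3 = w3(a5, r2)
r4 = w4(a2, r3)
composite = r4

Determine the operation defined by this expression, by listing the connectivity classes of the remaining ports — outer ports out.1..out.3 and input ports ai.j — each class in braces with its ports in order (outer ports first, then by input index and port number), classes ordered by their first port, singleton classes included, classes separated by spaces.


After gluing at w4, chains via deleted ports link the a-ports.
w1 over (a3, a4) gives {out.1} {out.2} {out.3, a3.1, a4.2} {a3.2} {a3.3, a4.1} {a4.3}, out.j being that stage's outer ports
w2 over (a3, a4, a1) gives {out.1, out.2, a1.3} {out.3} {a1.1} {a1.2, a3.1, a4.2} {a3.2} {a3.3, a4.1} {a4.3}, out.j being that stage's outer ports
w3 over (a5, a3, a4, a1) gives {out.1} {out.2} {out.3} {a1.1} {a1.2, a3.1, a4.2} {a1.3} {a3.2} {a3.3, a4.1} {a4.3} {a5.1} {a5.2} {a5.3}, out.j being that stage's outer ports
w4 over (a2, a5, a3, a4, a1) gives {out.1} {out.2, out.3, a2.3} {a1.1} {a1.2, a3.1, a4.2} {a1.3} {a2.1} {a2.2} {a3.2} {a3.3, a4.1} {a4.3} {a5.1} {a5.2} {a5.3}, out.j being that stage's outer ports

{out.1} {out.2, out.3, a2.3} {a1.1} {a1.2, a3.1, a4.2} {a1.3} {a2.1} {a2.2} {a3.2} {a3.3, a4.1} {a4.3} {a5.1} {a5.2} {a5.3}


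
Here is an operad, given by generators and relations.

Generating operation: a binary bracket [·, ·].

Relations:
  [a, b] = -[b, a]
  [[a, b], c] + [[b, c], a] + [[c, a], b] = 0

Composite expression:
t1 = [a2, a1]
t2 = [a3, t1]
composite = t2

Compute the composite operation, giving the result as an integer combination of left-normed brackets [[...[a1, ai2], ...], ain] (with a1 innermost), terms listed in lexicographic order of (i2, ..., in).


Skip Jacobi rewriting: expand, keep a1-initial words, read off terms.
Composite bracket: [a3, [a2, a1]]
Full expansion: 4 signed words from ab - ba (2^2 = 4).
The a1-initial words carry the normal form:
  from a1a2a3, sign +1: term +[[a1, a2], a3]

[[a1, a2], a3]


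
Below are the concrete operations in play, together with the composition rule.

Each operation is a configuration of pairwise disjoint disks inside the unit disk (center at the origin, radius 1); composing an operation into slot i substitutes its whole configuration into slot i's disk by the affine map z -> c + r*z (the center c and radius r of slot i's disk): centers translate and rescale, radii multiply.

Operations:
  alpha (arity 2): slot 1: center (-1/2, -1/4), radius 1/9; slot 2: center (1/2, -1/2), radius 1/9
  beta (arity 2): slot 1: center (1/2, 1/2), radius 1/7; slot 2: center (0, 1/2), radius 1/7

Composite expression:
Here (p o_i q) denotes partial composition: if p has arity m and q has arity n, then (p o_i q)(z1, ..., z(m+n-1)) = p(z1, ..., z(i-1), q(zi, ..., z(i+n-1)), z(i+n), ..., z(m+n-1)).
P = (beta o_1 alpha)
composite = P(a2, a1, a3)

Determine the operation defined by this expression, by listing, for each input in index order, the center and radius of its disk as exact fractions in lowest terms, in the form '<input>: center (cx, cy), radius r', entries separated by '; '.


a1: center (4/7, 3/7), radius 1/63; a2: center (3/7, 13/28), radius 1/63; a3: center (0, 1/2), radius 1/7

Nesting under beta composes maps z -> c + r*z down each a-path.
for a2, the 2-step affine chain lands on center (3/7, 13/28), radius 1/63
for a1, the 2-step affine chain lands on center (4/7, 3/7), radius 1/63
for a3, the 1-step affine chain lands on center (0, 1/2), radius 1/7


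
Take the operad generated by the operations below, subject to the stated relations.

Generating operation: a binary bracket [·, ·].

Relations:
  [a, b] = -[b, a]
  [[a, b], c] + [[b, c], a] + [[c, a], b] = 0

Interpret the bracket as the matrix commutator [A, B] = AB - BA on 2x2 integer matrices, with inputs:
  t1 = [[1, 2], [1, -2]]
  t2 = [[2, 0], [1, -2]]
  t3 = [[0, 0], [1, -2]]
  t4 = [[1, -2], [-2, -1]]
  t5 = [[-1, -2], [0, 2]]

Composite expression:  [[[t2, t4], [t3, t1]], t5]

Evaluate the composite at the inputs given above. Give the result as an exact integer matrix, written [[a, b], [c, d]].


[[-88, 144], [132, 88]]

[t2, t4] = [[2, -8], [10, -2]]
[t3, t1] = [[-2, 4], [1, 2]]
[[t2, t4], [t3, t1]] = [[-48, -16], [-44, 48]]
[[[t2, t4], [t3, t1]], t5] = [[-88, 144], [132, 88]]


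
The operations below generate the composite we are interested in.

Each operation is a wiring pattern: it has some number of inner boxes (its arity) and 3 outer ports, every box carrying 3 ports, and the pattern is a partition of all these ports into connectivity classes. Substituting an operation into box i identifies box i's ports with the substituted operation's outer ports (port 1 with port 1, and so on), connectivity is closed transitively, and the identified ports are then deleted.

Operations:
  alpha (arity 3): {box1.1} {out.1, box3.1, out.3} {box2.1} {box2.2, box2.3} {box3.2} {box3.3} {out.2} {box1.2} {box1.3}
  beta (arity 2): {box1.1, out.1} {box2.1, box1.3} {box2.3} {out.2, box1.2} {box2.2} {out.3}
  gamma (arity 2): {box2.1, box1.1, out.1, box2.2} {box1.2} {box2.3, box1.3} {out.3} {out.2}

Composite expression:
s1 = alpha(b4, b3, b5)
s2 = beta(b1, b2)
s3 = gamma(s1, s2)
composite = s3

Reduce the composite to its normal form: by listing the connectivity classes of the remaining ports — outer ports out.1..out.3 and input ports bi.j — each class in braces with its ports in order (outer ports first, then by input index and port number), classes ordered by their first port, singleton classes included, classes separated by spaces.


{out.1, b1.1, b1.2, b5.1} {out.2} {out.3} {b1.3, b2.1} {b2.2} {b2.3} {b3.1} {b3.2, b3.3} {b4.1} {b4.2} {b4.3} {b5.2} {b5.3}


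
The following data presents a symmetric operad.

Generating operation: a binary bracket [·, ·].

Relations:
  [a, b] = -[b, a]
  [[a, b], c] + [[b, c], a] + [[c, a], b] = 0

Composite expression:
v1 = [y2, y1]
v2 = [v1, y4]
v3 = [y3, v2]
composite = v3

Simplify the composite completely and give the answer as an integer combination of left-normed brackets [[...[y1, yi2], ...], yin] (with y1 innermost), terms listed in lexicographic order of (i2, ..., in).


Antisymmetry and Jacobi reduce to y1-anchored left-normed brackets.
Composite bracket: [y3, [[y2, y1], y4]]
Full expansion: 8 signed words from ab - ba (2^3 = 8).
Only words starting with y1 matter:
  sign of y1y2y4y3 is +1, so it contributes +[[[y1, y2], y4], y3]

[[[y1, y2], y4], y3]


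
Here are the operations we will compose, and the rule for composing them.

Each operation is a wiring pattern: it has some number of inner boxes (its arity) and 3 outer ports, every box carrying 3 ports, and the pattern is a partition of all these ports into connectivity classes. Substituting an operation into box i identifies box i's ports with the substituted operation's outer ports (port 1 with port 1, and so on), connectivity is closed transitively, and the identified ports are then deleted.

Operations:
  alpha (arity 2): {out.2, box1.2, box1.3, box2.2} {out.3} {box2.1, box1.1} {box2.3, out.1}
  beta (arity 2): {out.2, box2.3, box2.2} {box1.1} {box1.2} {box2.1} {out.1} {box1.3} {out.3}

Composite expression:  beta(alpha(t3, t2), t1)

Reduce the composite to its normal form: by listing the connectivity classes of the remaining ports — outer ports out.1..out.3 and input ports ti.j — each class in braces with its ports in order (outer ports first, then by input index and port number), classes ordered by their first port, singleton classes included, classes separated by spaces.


Connectivity passes through glued beta-boundaries; trace each wire chain.
through alpha, on inputs (t3, t2): {out.1, t2.3} {out.2, t2.2, t3.2, t3.3} {out.3} {t2.1, t3.1} (out.j = stage outer ports)
through beta, on inputs (t3, t2, t1): {out.1} {out.2, t1.2, t1.3} {out.3} {t1.1} {t2.1, t3.1} {t2.2, t3.2, t3.3} {t2.3} (out.j = stage outer ports)

{out.1} {out.2, t1.2, t1.3} {out.3} {t1.1} {t2.1, t3.1} {t2.2, t3.2, t3.3} {t2.3}


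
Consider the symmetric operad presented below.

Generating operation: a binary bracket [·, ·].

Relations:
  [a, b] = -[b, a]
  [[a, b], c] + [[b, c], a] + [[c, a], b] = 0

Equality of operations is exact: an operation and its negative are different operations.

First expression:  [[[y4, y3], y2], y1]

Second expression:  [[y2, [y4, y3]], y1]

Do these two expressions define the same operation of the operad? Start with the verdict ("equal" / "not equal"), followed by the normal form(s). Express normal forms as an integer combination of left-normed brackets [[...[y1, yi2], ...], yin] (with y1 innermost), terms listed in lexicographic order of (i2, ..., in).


not equal; first: -[[[y1, y2], y3], y4] + [[[y1, y2], y4], y3] + [[[y1, y3], y4], y2] - [[[y1, y4], y3], y2]; second: [[[y1, y2], y3], y4] - [[[y1, y2], y4], y3] - [[[y1, y3], y4], y2] + [[[y1, y4], y3], y2]

In normal form, the first expression is -[[[y1, y2], y3], y4] + [[[y1, y2], y4], y3] + [[[y1, y3], y4], y2] - [[[y1, y4], y3], y2]
In normal form, the second expression is [[[y1, y2], y3], y4] - [[[y1, y2], y4], y3] - [[[y1, y3], y4], y2] + [[[y1, y4], y3], y2]
Distinct normal forms: not equal.


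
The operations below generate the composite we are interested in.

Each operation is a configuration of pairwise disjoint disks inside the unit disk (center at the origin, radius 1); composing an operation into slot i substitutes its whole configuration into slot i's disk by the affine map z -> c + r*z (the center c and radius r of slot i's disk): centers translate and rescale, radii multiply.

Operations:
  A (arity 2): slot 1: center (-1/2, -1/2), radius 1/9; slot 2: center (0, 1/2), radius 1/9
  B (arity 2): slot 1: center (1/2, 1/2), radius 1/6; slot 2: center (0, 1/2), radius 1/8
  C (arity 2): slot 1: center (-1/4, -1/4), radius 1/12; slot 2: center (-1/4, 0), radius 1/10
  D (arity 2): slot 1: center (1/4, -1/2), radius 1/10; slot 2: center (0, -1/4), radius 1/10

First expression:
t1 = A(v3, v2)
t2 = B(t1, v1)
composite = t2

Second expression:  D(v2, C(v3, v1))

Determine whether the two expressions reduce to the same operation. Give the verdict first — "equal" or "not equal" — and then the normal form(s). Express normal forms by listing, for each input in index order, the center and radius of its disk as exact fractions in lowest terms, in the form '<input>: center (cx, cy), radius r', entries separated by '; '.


not equal; the first gives v1: center (0, 1/2), radius 1/8; v2: center (1/2, 7/12), radius 1/54; v3: center (5/12, 5/12), radius 1/54 and the second v1: center (-1/40, -1/4), radius 1/100; v2: center (1/4, -1/2), radius 1/10; v3: center (-1/40, -11/40), radius 1/120

The first composite normalizes to v1: center (0, 1/2), radius 1/8; v2: center (1/2, 7/12), radius 1/54; v3: center (5/12, 5/12), radius 1/54
The second composite normalizes to v1: center (-1/40, -1/4), radius 1/100; v2: center (1/4, -1/2), radius 1/10; v3: center (-1/40, -11/40), radius 1/120
Different reductions; not equal.


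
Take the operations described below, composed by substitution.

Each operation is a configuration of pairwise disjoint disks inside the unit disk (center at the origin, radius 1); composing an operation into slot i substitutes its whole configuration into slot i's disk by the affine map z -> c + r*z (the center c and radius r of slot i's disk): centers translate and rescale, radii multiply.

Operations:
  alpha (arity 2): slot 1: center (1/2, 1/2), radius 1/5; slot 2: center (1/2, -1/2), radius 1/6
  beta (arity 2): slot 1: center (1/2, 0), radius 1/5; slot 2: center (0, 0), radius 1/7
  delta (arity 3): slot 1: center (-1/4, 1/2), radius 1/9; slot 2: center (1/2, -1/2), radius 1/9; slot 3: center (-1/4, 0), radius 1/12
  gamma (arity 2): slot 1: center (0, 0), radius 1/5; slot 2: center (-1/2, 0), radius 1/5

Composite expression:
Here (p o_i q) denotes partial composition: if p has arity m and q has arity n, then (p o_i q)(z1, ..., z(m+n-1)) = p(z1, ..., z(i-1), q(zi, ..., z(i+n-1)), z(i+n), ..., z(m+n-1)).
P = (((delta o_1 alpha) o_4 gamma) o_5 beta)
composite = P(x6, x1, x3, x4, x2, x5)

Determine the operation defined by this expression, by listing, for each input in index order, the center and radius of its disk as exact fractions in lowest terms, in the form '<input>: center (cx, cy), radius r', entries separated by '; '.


x1: center (-7/36, 4/9), radius 1/54; x2: center (-17/60, 0), radius 1/300; x3: center (1/2, -1/2), radius 1/9; x4: center (-1/4, 0), radius 1/60; x5: center (-7/24, 0), radius 1/420; x6: center (-7/36, 5/9), radius 1/45

Only the slot chain above each x matters under delta; compose those maps.
input x6: applying the 2 nested substitutions gives center (-7/36, 5/9), radius 1/45
input x1: applying the 2 nested substitutions gives center (-7/36, 4/9), radius 1/54
input x3: applying the 1 nested substitution gives center (1/2, -1/2), radius 1/9
input x4: applying the 2 nested substitutions gives center (-1/4, 0), radius 1/60
input x2: applying the 3 nested substitutions gives center (-17/60, 0), radius 1/300
input x5: applying the 3 nested substitutions gives center (-7/24, 0), radius 1/420


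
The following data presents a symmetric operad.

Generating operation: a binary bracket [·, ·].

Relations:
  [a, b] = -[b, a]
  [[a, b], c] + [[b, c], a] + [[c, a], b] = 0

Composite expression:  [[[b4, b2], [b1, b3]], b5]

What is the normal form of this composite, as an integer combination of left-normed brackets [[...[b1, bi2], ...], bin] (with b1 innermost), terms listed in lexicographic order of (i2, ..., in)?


[[[[b1, b3], b2], b4], b5] - [[[[b1, b3], b4], b2], b5]


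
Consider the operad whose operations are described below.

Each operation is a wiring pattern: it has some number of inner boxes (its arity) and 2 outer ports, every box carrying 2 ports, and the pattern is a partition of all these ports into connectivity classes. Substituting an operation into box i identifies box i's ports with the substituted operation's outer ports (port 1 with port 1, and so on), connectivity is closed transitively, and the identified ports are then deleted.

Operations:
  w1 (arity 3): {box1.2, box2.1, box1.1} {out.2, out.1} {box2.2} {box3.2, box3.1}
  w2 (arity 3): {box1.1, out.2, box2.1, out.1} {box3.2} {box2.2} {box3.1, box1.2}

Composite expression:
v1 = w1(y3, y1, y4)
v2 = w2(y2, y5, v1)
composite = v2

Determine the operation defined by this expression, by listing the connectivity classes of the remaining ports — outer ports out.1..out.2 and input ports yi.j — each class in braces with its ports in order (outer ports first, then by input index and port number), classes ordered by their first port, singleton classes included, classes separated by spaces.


Substituting into w2 glues patterns; closure does the rest.
through w1, on inputs (y3, y1, y4): {out.1, out.2} {y1.1, y3.1, y3.2} {y1.2} {y4.1, y4.2} (out.j = stage outer ports)
through w2, on inputs (y2, y5, y3, y1, y4): {out.1, out.2, y2.1, y5.1} {y1.1, y3.1, y3.2} {y1.2} {y2.2} {y4.1, y4.2} {y5.2} (out.j = stage outer ports)

{out.1, out.2, y2.1, y5.1} {y1.1, y3.1, y3.2} {y1.2} {y2.2} {y4.1, y4.2} {y5.2}


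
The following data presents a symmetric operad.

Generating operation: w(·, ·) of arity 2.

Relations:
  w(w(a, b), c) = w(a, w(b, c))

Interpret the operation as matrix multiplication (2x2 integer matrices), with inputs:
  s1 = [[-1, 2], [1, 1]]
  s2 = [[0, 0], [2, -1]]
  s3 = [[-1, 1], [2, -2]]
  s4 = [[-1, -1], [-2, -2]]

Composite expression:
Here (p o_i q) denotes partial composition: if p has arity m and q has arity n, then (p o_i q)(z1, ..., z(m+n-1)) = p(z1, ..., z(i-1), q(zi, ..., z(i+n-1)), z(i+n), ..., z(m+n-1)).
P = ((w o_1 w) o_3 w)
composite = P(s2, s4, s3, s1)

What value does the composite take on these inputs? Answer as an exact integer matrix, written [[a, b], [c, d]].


[[0, 0], [0, 0]]

w(s2, s4) = [[0, 0], [0, 0]]
w(s3, s1) = [[2, -1], [-4, 2]]
w(w(s2, s4), w(s3, s1)) = [[0, 0], [0, 0]]


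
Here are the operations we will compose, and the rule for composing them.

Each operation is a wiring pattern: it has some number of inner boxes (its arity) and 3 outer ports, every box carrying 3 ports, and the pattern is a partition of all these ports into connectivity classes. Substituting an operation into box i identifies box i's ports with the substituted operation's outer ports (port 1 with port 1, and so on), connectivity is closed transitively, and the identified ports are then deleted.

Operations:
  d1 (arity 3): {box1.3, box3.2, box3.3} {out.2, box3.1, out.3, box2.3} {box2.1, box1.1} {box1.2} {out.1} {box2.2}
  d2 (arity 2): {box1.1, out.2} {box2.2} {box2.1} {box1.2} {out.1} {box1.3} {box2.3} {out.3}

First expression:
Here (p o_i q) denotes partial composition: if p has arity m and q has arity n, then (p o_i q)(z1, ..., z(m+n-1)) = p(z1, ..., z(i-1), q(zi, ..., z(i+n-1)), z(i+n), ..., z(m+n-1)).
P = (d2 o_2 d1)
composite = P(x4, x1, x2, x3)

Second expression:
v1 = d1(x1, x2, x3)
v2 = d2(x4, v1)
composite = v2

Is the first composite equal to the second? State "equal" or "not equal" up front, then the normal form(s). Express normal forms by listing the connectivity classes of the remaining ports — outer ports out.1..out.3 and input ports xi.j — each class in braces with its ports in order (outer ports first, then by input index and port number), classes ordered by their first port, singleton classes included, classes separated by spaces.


equal: each reduces to {out.1} {out.2, x4.1} {out.3} {x1.1, x2.1} {x1.2} {x1.3, x3.2, x3.3} {x2.2} {x2.3, x3.1} {x4.2} {x4.3}

Normal form of the first expression: {out.1} {out.2, x4.1} {out.3} {x1.1, x2.1} {x1.2} {x1.3, x3.2, x3.3} {x2.2} {x2.3, x3.1} {x4.2} {x4.3}
Normal form of the second expression: {out.1} {out.2, x4.1} {out.3} {x1.1, x2.1} {x1.2} {x1.3, x3.2, x3.3} {x2.2} {x2.3, x3.1} {x4.2} {x4.3}
The normal forms match — equal.


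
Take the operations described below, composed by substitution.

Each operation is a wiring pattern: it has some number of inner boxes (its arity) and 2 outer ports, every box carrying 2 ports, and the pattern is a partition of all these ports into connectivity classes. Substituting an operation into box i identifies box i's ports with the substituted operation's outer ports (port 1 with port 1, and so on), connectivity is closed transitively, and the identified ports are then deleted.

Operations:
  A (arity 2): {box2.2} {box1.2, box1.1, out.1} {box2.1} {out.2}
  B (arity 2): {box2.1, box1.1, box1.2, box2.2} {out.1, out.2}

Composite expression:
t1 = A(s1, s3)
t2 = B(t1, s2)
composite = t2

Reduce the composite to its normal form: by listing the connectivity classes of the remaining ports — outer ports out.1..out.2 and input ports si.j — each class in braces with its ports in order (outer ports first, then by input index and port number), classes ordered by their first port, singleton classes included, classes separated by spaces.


{out.1, out.2} {s1.1, s1.2, s2.1, s2.2} {s3.1} {s3.2}

Two ports join when wires chain via B-identified ports.
the subtree at A composes to {out.1, s1.1, s1.2} {out.2} {s3.1} {s3.2} on (s1, s3); out.j = own outer ports
the subtree at B composes to {out.1, out.2} {s1.1, s1.2, s2.1, s2.2} {s3.1} {s3.2} on (s1, s3, s2); out.j = own outer ports


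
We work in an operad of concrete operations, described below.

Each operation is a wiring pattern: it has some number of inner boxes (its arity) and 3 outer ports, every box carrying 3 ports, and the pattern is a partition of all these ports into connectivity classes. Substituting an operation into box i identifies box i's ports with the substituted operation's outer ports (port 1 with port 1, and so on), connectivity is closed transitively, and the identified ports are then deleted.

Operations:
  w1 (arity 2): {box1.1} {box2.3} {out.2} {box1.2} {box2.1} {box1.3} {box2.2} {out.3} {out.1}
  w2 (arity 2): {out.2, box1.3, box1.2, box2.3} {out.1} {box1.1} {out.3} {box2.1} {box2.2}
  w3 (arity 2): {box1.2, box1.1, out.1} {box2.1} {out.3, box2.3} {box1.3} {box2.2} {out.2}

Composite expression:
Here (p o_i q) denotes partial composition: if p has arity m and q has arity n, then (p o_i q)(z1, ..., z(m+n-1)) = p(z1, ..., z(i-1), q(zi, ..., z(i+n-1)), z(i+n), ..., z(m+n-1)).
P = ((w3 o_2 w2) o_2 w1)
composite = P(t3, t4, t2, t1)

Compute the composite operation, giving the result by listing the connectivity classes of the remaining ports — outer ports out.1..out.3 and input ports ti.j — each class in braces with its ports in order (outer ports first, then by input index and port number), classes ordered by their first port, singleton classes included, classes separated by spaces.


{out.1, t3.1, t3.2} {out.2} {out.3} {t1.1} {t1.2} {t1.3} {t2.1} {t2.2} {t2.3} {t3.3} {t4.1} {t4.2} {t4.3}


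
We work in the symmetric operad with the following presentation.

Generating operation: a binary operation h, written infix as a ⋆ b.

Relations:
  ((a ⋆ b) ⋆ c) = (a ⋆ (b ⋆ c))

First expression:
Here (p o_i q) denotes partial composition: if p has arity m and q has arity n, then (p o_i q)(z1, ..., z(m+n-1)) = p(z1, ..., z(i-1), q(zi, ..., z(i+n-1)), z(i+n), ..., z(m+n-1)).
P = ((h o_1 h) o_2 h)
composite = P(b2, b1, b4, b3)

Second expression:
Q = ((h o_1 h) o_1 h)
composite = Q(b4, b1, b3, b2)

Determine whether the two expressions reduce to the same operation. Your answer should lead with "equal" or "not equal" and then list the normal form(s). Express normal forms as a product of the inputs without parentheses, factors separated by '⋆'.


not equal; first: b2 ⋆ b1 ⋆ b4 ⋆ b3; second: b4 ⋆ b1 ⋆ b3 ⋆ b2

In normal form, the first expression is b2 ⋆ b1 ⋆ b4 ⋆ b3
In normal form, the second expression is b4 ⋆ b1 ⋆ b3 ⋆ b2
They disagree, so not equal.


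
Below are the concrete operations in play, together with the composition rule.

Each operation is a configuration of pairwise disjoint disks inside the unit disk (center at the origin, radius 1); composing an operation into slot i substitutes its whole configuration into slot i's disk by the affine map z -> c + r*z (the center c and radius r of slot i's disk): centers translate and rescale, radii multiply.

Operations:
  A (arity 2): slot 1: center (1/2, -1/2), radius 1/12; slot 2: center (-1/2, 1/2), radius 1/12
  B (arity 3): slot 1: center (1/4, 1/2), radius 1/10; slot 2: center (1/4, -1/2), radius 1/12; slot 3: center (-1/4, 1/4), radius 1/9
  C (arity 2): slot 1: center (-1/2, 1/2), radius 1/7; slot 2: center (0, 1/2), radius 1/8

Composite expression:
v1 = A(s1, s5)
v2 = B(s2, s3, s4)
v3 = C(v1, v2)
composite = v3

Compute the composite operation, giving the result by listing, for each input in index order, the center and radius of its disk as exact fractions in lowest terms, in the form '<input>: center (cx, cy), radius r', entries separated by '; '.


s1: center (-3/7, 3/7), radius 1/84; s2: center (1/32, 9/16), radius 1/80; s3: center (1/32, 7/16), radius 1/96; s4: center (-1/32, 17/32), radius 1/72; s5: center (-4/7, 4/7), radius 1/84

Affine substitution under C: radii multiply and s-centers shift.
s1 passes through 2 substitutions, ending at center (-3/7, 3/7), radius 1/84
s5 passes through 2 substitutions, ending at center (-4/7, 4/7), radius 1/84
s2 passes through 2 substitutions, ending at center (1/32, 9/16), radius 1/80
s3 passes through 2 substitutions, ending at center (1/32, 7/16), radius 1/96
s4 passes through 2 substitutions, ending at center (-1/32, 17/32), radius 1/72


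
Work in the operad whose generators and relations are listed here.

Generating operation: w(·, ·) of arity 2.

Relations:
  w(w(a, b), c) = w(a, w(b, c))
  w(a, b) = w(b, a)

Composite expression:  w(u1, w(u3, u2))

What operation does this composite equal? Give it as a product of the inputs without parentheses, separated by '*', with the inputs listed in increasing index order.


u1 * u2 * u3


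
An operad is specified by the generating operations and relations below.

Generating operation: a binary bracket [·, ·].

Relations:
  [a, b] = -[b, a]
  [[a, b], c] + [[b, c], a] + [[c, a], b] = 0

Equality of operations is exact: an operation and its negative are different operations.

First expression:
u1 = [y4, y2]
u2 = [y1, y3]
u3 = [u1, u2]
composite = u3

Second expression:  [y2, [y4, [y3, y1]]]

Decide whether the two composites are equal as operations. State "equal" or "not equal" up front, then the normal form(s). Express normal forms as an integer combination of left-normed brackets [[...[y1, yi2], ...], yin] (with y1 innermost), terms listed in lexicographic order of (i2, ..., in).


not equal; first: [[[y1, y3], y2], y4] - [[[y1, y3], y4], y2]; second: -[[[y1, y3], y4], y2]


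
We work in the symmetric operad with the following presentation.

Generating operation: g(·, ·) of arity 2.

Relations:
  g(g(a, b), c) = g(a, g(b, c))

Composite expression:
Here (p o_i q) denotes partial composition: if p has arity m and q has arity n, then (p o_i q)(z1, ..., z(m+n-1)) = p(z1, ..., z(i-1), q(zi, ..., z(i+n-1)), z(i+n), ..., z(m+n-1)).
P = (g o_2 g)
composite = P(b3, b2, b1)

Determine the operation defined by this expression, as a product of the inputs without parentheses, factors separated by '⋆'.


b3 ⋆ b2 ⋆ b1

Every regrouping of g is equal, so read the b-inputs in written order.
g(b2, b1) reduces to b2 ⋆ b1
g(b3, g(b2, b1)) reduces to b3 ⋆ b2 ⋆ b1


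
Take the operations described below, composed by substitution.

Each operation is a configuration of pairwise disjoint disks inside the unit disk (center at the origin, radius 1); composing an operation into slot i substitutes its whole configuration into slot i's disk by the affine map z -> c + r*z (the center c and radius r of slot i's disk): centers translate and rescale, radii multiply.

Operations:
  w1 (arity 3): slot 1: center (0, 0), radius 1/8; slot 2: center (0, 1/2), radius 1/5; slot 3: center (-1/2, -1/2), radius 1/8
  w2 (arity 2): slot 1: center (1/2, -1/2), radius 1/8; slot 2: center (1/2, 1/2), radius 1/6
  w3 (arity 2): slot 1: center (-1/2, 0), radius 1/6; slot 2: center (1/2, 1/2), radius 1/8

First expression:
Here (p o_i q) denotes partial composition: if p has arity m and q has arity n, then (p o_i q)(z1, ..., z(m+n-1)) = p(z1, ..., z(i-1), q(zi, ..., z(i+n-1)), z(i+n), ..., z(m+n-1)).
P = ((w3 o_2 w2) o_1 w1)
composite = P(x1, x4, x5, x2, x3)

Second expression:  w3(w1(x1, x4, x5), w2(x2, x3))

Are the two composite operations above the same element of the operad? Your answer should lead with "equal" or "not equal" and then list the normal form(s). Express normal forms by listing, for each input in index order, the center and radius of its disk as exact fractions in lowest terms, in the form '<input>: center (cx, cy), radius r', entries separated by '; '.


equal; the common form is x1: center (-1/2, 0), radius 1/48; x2: center (9/16, 7/16), radius 1/64; x3: center (9/16, 9/16), radius 1/48; x4: center (-1/2, 1/12), radius 1/30; x5: center (-7/12, -1/12), radius 1/48

Reducing the first expression gives x1: center (-1/2, 0), radius 1/48; x2: center (9/16, 7/16), radius 1/64; x3: center (9/16, 9/16), radius 1/48; x4: center (-1/2, 1/12), radius 1/30; x5: center (-7/12, -1/12), radius 1/48
Reducing the second expression gives x1: center (-1/2, 0), radius 1/48; x2: center (9/16, 7/16), radius 1/64; x3: center (9/16, 9/16), radius 1/48; x4: center (-1/2, 1/12), radius 1/30; x5: center (-7/12, -1/12), radius 1/48
Both agree, so they are equal.


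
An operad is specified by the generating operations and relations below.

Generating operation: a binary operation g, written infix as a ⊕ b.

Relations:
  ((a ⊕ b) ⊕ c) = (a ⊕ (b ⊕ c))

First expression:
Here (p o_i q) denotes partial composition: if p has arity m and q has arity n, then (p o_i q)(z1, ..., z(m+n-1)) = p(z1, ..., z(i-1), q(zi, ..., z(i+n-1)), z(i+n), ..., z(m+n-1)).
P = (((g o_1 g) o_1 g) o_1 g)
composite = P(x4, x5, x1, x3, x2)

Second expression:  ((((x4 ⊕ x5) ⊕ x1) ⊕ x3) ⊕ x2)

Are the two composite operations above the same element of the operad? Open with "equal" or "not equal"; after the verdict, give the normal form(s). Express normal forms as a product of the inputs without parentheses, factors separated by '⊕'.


The first expression reduces to x4 ⊕ x5 ⊕ x1 ⊕ x3 ⊕ x2
The second expression reduces to x4 ⊕ x5 ⊕ x1 ⊕ x3 ⊕ x2
One common form — equal.

equal: each reduces to x4 ⊕ x5 ⊕ x1 ⊕ x3 ⊕ x2


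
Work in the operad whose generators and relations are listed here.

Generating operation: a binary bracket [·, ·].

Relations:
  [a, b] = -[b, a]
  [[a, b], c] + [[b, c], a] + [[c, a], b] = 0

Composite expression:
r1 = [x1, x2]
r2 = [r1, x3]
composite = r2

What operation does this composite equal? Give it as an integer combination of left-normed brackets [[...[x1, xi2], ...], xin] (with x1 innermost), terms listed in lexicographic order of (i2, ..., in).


Antisymmetry and Jacobi reduce to x1-anchored left-normed brackets.
Composite bracket: [[x1, x2], x3]
Applying ab - ba throughout gives 4 signed words (2^2 = 4).
The x1-initial words carry the normal form:
  from x1x2x3, sign +1: term +[[x1, x2], x3]

[[x1, x2], x3]


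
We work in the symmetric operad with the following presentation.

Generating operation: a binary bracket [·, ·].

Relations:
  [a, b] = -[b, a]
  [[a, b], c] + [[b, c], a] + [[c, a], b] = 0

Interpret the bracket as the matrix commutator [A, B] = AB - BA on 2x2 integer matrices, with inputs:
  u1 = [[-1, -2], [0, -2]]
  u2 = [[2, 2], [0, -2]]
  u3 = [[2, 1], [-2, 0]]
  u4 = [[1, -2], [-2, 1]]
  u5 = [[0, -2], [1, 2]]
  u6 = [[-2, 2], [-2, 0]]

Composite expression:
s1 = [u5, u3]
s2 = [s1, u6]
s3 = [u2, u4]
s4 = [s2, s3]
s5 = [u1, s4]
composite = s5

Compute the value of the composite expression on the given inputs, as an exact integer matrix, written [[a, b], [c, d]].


[u5, u3] = [[3, 2], [-2, -3]]
[[u5, u3], u6] = [[0, 16], [16, 0]]
[u2, u4] = [[-4, -8], [8, 4]]
[[[u5, u3], u6], [u2, u4]] = [[256, 128], [-128, -256]]
[u1, [[[u5, u3], u6], [u2, u4]]] = [[256, 1152], [128, -256]]

[[256, 1152], [128, -256]]


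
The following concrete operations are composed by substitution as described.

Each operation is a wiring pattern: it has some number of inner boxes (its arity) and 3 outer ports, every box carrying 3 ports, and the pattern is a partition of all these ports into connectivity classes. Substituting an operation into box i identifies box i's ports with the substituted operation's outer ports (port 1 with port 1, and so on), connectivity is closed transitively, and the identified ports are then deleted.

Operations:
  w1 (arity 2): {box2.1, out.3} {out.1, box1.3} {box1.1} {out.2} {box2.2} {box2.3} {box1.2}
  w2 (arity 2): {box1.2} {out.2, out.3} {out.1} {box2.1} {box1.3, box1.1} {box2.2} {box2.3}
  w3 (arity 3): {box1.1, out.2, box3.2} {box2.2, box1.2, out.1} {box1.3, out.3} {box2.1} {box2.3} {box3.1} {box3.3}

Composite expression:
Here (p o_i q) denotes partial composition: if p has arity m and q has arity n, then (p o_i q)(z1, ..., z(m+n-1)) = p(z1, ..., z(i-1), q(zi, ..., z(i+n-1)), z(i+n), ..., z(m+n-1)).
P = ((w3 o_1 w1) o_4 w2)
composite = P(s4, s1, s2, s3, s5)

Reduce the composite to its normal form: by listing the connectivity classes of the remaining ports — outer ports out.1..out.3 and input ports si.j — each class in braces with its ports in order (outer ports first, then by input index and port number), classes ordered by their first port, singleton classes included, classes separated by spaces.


{out.1, s2.2} {out.2, s4.3} {out.3, s1.1} {s1.2} {s1.3} {s2.1} {s2.3} {s3.1, s3.3} {s3.2} {s4.1} {s4.2} {s5.1} {s5.2} {s5.3}


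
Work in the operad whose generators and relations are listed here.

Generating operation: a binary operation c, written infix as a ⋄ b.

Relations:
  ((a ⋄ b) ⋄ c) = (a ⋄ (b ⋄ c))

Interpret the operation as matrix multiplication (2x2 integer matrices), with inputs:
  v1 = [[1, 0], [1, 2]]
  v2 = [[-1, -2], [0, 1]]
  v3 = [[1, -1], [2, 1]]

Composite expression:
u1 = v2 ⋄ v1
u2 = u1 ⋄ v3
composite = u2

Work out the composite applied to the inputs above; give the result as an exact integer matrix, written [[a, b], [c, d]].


[[-11, -1], [5, 1]]


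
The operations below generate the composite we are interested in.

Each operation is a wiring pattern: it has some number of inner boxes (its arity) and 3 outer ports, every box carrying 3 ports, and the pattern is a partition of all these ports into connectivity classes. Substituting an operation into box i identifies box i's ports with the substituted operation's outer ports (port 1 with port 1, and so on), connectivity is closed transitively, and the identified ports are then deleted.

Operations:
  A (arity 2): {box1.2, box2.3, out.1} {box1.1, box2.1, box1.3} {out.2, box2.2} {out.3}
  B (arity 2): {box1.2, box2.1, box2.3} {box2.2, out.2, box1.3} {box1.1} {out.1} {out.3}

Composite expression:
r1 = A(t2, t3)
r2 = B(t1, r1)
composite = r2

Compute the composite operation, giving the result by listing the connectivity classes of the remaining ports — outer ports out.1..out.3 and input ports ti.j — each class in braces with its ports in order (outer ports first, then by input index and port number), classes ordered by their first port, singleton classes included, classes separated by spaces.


{out.1} {out.2, t1.3, t3.2} {out.3} {t1.1} {t1.2, t2.2, t3.3} {t2.1, t2.3, t3.1}

After gluing at B, chains via deleted ports link the t-ports.
A over (t2, t3) gives {out.1, t2.2, t3.3} {out.2, t3.2} {out.3} {t2.1, t2.3, t3.1}, out.j being that stage's outer ports
B over (t1, t2, t3) gives {out.1} {out.2, t1.3, t3.2} {out.3} {t1.1} {t1.2, t2.2, t3.3} {t2.1, t2.3, t3.1}, out.j being that stage's outer ports


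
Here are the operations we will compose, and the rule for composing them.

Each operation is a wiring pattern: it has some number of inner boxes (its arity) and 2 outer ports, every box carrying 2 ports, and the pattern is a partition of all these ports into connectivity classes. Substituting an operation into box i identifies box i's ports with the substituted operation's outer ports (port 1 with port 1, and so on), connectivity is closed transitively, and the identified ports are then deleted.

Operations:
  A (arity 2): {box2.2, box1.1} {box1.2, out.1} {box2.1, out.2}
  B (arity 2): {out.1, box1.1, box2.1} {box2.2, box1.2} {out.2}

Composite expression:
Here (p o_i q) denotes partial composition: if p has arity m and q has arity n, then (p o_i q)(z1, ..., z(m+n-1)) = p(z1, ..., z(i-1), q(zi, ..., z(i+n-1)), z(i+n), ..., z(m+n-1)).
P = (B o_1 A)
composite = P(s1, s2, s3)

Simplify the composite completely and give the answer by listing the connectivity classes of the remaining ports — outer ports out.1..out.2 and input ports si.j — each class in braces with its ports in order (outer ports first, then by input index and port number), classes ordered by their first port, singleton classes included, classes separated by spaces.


{out.1, s1.2, s3.1} {out.2} {s1.1, s2.2} {s2.1, s3.2}


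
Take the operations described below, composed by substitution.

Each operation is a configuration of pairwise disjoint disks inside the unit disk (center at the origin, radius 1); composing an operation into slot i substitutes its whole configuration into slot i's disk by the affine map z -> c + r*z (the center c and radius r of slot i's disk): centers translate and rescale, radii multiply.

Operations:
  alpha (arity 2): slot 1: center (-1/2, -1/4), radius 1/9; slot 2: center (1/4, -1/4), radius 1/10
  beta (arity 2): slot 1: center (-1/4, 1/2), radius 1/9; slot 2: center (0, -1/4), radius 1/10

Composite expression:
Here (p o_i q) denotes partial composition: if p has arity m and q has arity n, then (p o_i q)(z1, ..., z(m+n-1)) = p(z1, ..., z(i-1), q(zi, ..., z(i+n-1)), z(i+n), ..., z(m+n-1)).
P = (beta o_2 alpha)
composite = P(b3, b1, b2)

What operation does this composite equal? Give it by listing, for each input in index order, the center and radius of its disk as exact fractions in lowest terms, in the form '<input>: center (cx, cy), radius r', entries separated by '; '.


b1: center (-1/20, -11/40), radius 1/90; b2: center (1/40, -11/40), radius 1/100; b3: center (-1/4, 1/2), radius 1/9

Affine substitution under beta: radii multiply and b-centers shift.
tracing b3 down its 1-map path: center (-1/4, 1/2), radius 1/9
tracing b1 down its 2-map path: center (-1/20, -11/40), radius 1/90
tracing b2 down its 2-map path: center (1/40, -11/40), radius 1/100
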